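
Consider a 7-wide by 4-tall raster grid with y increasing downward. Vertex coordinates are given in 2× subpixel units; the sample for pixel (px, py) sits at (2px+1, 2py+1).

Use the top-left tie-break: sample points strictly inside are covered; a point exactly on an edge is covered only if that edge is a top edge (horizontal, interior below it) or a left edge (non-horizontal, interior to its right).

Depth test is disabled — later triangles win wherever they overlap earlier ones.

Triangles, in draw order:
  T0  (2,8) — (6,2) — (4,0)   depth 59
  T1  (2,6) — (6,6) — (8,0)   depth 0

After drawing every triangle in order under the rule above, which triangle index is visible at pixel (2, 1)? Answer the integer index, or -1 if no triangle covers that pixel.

T0:
  2·area = 20  (B↔C swapped to make it positive)
  edge (2, 8)→(4, 0): d=(2,-8) top-left  bias=+0
  edge (4, 0)→(6, 2): d=(2,2) right/bottom  bias=-1
  edge (6, 2)→(2, 8): d=(-4,6) right/bottom  bias=-1
    (2,0)@(5, 1): e=[10,0,10] → ·  [on edge]
    (2,1)@(5, 3): e=[14,4,2] → #
    (3,1)@(7, 3): e=[30,0,-10] → ·  [on edge]
    (1,2)@(3, 5): e=[2,12,6] → #
    (2,2)@(5, 5): e=[18,8,-6] → ·
    (4,2)@(9, 5): e=[50,0,-30] → ·  [on edge]
    (1,3)@(3, 7): e=[6,16,-2] → ·
    (5,3)@(11, 7): e=[70,0,-50] → ·  [on edge]
  covered (2 px):
    · · · · · · ·
    · · # · · · ·
    · # · · · · ·
    · · · · · · ·
T1:
  2·area = 24  (B↔C swapped to make it positive)
  edge (2, 6)→(8, 0): d=(6,-6) top-left  bias=+0
  edge (8, 0)→(6, 6): d=(-2,6) right/bottom  bias=-1
  edge (6, 6)→(2, 6): d=(-4,0) right/bottom  bias=-1
    (3,0)@(7, 1): e=[0,4,20] → #  [on edge]
    (4,0)@(9, 1): e=[12,-8,20] → ·
    (2,1)@(5, 3): e=[0,12,12] → #  [on edge]
    (3,1)@(7, 3): e=[12,0,12] → ·  [on edge]
    (1,2)@(3, 5): e=[0,20,4] → #  [on edge]
    (3,2)@(7, 5): e=[24,-4,4] → ·
    (0,3)@(1, 7): e=[0,28,-4] → ·  [on edge]
    (1,3)@(3, 7): e=[12,16,-4] → ·
    (2,3)@(5, 7): e=[24,4,-4] → ·
  covered (4 px):
    · · · # · · ·
    · · # · · · ·
    · # # · · · ·
    · · · · · · ·

Z-buffer (winner per pixel, '.' = empty):
  . . . 1 . . .
  . . 1 . . . .
  . 1 1 . . . .
  . . . . . . .

Answer: 1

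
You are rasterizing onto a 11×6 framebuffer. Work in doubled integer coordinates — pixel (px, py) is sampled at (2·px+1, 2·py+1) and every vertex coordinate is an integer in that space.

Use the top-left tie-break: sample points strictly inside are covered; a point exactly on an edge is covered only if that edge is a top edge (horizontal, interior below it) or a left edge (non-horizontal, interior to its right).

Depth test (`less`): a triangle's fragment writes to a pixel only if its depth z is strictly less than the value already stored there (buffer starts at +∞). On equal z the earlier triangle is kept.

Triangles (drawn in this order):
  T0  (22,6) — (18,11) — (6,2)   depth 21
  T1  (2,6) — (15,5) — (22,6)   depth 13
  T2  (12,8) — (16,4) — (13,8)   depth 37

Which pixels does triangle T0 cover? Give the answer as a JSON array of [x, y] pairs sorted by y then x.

T0:
  2·area = 96
  edge (22, 6)→(18, 11): d=(-4,5) right/bottom  bias=-1
  edge (18, 11)→(6, 2): d=(-12,-9) top-left  bias=+0
  edge (6, 2)→(22, 6): d=(16,4) right/bottom  bias=-1
    (4,1)@(9, 3): e=[77,15,4] → #
    (5,1)@(11, 3): e=[67,33,-4] → ·
    (4,2)@(9, 5): e=[69,-9,36] → ·
    (5,2)@(11, 5): e=[59,9,28] → #
    (6,2)@(13, 5): e=[49,27,20] → #
    (7,2)@(15, 5): e=[39,45,12] → #
    (8,2)@(17, 5): e=[29,63,4] → #
    (9,2)@(19, 5): e=[19,81,-4] → ·
    (5,3)@(11, 7): e=[51,-15,60] → ·
    (6,3)@(13, 7): e=[41,3,52] → #
    (9,3)@(19, 7): e=[11,57,28] → #
    (10,3)@(21, 7): e=[1,75,20] → #
  covered (12 px):
    · · · · · · · · · · ·
    · · · · # · · · · · ·
    · · · · · # # # # · ·
    · · · · · · # # # # #
    · · · · · · · · # # ·
    · · · · · · · · · · ·
T1:
  2·area = 20
  edge (2, 6)→(15, 5): d=(13,-1) top-left  bias=+0
  edge (15, 5)→(22, 6): d=(7,1) right/bottom  bias=-1
  edge (22, 6)→(2, 6): d=(-20,0) right/bottom  bias=-1
    (0,1)@(1, 3): e=[-40,0,60] → ·  [on edge]
    (7,2)@(15, 5): e=[0,0,20] → ·  [on edge]
  covered (0 px):
    · · · · · · · · · · ·
    · · · · · · · · · · ·
    · · · · · · · · · · ·
    · · · · · · · · · · ·
    · · · · · · · · · · ·
    · · · · · · · · · · ·
T2:
  2·area = 4
  edge (12, 8)→(16, 4): d=(4,-4) top-left  bias=+0
  edge (16, 4)→(13, 8): d=(-3,4) right/bottom  bias=-1
  edge (13, 8)→(12, 8): d=(-1,0) right/bottom  bias=-1
    (9,0)@(19, 1): e=[0,-3,7] → ·  [on edge]
    (8,1)@(17, 3): e=[0,-1,5] → ·  [on edge]
    (7,2)@(15, 5): e=[0,1,3] → #  [on edge]
    (8,2)@(17, 5): e=[8,-7,3] → ·
    (6,3)@(13, 7): e=[0,3,1] → #  [on edge]
    (7,3)@(15, 7): e=[8,-5,1] → ·
    (5,4)@(11, 9): e=[0,5,-1] → ·  [on edge]
    (6,4)@(13, 9): e=[8,-3,-1] → ·
    (4,5)@(9, 11): e=[0,7,-3] → ·  [on edge]
  covered (2 px):
    · · · · · · · · · · ·
    · · · · · · · · · · ·
    · · · · · · · # · · ·
    · · · · · · # · · · ·
    · · · · · · · · · · ·
    · · · · · · · · · · ·

Final: [[4,1],[5,2],[6,2],[7,2],[8,2],[6,3],[7,3],[8,3],[9,3],[10,3],[8,4],[9,4]]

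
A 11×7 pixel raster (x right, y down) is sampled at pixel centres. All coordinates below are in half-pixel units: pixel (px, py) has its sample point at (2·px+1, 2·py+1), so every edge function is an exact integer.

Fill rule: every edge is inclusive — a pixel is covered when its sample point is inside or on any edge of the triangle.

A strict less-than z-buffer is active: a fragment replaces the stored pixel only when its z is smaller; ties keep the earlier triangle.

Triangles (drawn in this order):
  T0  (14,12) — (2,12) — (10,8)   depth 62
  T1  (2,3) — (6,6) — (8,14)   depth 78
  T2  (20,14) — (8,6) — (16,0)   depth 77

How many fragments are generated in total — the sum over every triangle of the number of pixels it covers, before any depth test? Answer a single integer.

T0:
  2·area = 48
  edge (14, 12)→(2, 12): d=(-12,0) inclusive
  edge (2, 12)→(10, 8): d=(8,-4) inclusive
  edge (10, 8)→(14, 12): d=(4,4) inclusive
    (1,0)@(3, 1): e=[132,-84,0] → ·  [on edge]
    (2,1)@(5, 3): e=[108,-60,0] → ·  [on edge]
    (3,2)@(7, 5): e=[84,-36,0] → ·  [on edge]
    (4,3)@(9, 7): e=[60,-12,0] → ·  [on edge]
    (4,4)@(9, 9): e=[36,4,8] → █
    (5,4)@(11, 9): e=[36,12,0] → █  [on edge]
    (6,4)@(13, 9): e=[36,20,-8] → ·
    (2,5)@(5, 11): e=[12,4,32] → █
    (3,5)@(7, 11): e=[12,12,24] → █
    (6,5)@(13, 11): e=[12,36,0] → █  [on edge]
    (7,5)@(15, 11): e=[12,44,-8] → ·
    (2,6)@(5, 13): e=[-12,20,40] → ·
    (7,6)@(15, 13): e=[-12,60,0] → ·  [on edge]
  covered (7 px):
    · · · · · · · · · · ·
    · · · · · · · · · · ·
    · · · · · · · · · · ·
    · · · · · · · · · · ·
    · · · · █ █ · · · · ·
    · · █ █ █ █ █ · · · ·
    · · · · · · · · · · ·
T1:
  2·area = 26
  edge (2, 3)→(6, 6): d=(4,3) inclusive
  edge (6, 6)→(8, 14): d=(2,8) inclusive
  edge (8, 14)→(2, 3): d=(-6,-11) inclusive
    (2,3)@(5, 7): e=[7,10,9] → █
    (3,3)@(7, 7): e=[1,-6,31] → ·
    (2,4)@(5, 9): e=[15,14,-3] → ·
    (3,5)@(7, 11): e=[17,2,7] → █
    (4,5)@(9, 11): e=[11,-14,29] → ·
    (3,6)@(7, 13): e=[25,6,-5] → ·
  covered (2 px):
    · · · · · · · · · · ·
    · · · · · · · · · · ·
    · · · · · · · · · · ·
    · · █ · · · · · · · ·
    · · · · · · · · · · ·
    · · · █ · · · · · · ·
    · · · · · · · · · · ·
T2:
  2·area = 136
  edge (20, 14)→(8, 6): d=(-12,-8) inclusive
  edge (8, 6)→(16, 0): d=(8,-6) inclusive
  edge (16, 0)→(20, 14): d=(4,14) inclusive
    (7,0)@(15, 1): e=[116,2,18] → █
    (8,0)@(17, 1): e=[132,14,-10] → ·
    (6,1)@(13, 3): e=[76,6,54] → █
    (8,1)@(17, 3): e=[108,30,-2] → ·
    (5,2)@(11, 5): e=[36,10,90] → █
    (8,2)@(17, 5): e=[84,46,6] → █
    (9,2)@(19, 5): e=[100,58,-22] → ·
    (5,3)@(11, 7): e=[12,26,98] → █
    (9,3)@(19, 7): e=[76,74,-14] → ·
    (5,4)@(11, 9): e=[-12,42,106] → ·
    (6,4)@(13, 9): e=[4,54,78] → █
    (9,4)@(19, 9): e=[52,90,-6] → ·
  covered (17 px):
    · · · · · · · █ · · ·
    · · · · · · █ █ · · ·
    · · · · · █ █ █ █ · ·
    · · · · · █ █ █ █ · ·
    · · · · · · █ █ █ · ·
    · · · · · · · · █ █ ·
    · · · · · · · · · █ ·

Result: 26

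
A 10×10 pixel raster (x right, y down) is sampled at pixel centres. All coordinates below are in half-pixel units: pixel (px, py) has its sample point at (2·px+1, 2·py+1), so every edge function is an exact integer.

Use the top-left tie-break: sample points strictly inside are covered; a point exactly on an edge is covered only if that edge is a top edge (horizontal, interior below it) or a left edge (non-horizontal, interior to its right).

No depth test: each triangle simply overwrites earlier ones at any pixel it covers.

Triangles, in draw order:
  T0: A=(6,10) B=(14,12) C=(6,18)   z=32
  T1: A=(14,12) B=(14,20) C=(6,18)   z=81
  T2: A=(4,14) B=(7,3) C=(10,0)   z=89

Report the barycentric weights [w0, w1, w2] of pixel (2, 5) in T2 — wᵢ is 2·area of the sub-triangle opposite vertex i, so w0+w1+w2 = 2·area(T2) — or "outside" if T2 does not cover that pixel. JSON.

T0:
  2·area = 64
  edge (6, 10)→(14, 12): d=(8,2) right/bottom  bias=-1
  edge (14, 12)→(6, 18): d=(-8,6) right/bottom  bias=-1
  edge (6, 18)→(6, 10): d=(0,-8) top-left  bias=+0
    (3,5)@(7, 11): e=[6,50,8] → X
    (4,5)@(9, 11): e=[2,38,24] → X
    (5,5)@(11, 11): e=[-2,26,40] → .
    (3,6)@(7, 13): e=[22,34,8] → X
    (5,6)@(11, 13): e=[14,10,40] → X
    (6,6)@(13, 13): e=[10,-2,56] → .
    (3,7)@(7, 15): e=[38,18,8] → X
    (5,7)@(11, 15): e=[30,-6,40] → .
    (3,8)@(7, 17): e=[54,2,8] → X
    (4,8)@(9, 17): e=[50,-10,24] → .
    (3,9)@(7, 19): e=[70,-14,8] → .
  covered (8 px):
    . . . . . . . . . .
    . . . . . . . . . .
    . . . . . . . . . .
    . . . . . . . . . .
    . . . . . . . . . .
    . . . X X . . . . .
    . . . X X X . . . .
    . . . X X . . . . .
    . . . X . . . . . .
    . . . . . . . . . .
T1:
  2·area = 64
  edge (14, 12)→(14, 20): d=(0,8) right/bottom  bias=-1
  edge (14, 20)→(6, 18): d=(-8,-2) top-left  bias=+0
  edge (6, 18)→(14, 12): d=(8,-6) top-left  bias=+0
    (6,6)@(13, 13): e=[8,54,2] → X
    (7,6)@(15, 13): e=[-8,58,14] → .
    (5,7)@(11, 15): e=[24,34,6] → X
    (7,7)@(15, 15): e=[-8,42,30] → .
    (4,8)@(9, 17): e=[40,14,10] → X
    (7,8)@(15, 17): e=[-8,26,46] → .
    (4,9)@(9, 19): e=[40,-2,26] → .
    (5,9)@(11, 19): e=[24,2,38] → X
    (7,9)@(15, 19): e=[-8,10,62] → .
  covered (8 px):
    . . . . . . . . . .
    . . . . . . . . . .
    . . . . . . . . . .
    . . . . . . . . . .
    . . . . . . . . . .
    . . . . . . . . . .
    . . . . . . X . . .
    . . . . . X X . . .
    . . . . X X X . . .
    . . . . . X X . . .
T2:
  2·area = 24
  edge (4, 14)→(7, 3): d=(3,-11) top-left  bias=+0
  edge (7, 3)→(10, 0): d=(3,-3) top-left  bias=+0
  edge (10, 0)→(4, 14): d=(-6,14) right/bottom  bias=-1
    (4,0)@(9, 1): e=[16,0,8] → X  [on edge]
    (5,0)@(11, 1): e=[38,6,-20] → .
    (3,1)@(7, 3): e=[0,0,24] → X  [on edge]
    (4,1)@(9, 3): e=[22,6,-4] → .
    (2,2)@(5, 5): e=[-16,0,40] → .  [on edge]
    (3,2)@(7, 5): e=[6,6,12] → X
    (4,2)@(9, 5): e=[28,12,-16] → .
    (1,3)@(3, 7): e=[-32,0,56] → .  [on edge]
    (3,3)@(7, 7): e=[12,12,0] → .  [on edge]
    (0,4)@(1, 9): e=[-48,0,72] → .  [on edge]
    (2,5)@(5, 11): e=[2,18,4] → X
    (3,5)@(7, 11): e=[24,24,-24] → .
  covered (4 px):
    . . . . X . . . . .
    . . . X . . . . . .
    . . . X . . . . . .
    . . . . . . . . . .
    . . . . . . . . . .
    . . X . . . . . . .
    . . . . . . . . . .
    . . . . . . . . . .
    . . . . . . . . . .
    . . . . . . . . . .

Final: [18,4,2]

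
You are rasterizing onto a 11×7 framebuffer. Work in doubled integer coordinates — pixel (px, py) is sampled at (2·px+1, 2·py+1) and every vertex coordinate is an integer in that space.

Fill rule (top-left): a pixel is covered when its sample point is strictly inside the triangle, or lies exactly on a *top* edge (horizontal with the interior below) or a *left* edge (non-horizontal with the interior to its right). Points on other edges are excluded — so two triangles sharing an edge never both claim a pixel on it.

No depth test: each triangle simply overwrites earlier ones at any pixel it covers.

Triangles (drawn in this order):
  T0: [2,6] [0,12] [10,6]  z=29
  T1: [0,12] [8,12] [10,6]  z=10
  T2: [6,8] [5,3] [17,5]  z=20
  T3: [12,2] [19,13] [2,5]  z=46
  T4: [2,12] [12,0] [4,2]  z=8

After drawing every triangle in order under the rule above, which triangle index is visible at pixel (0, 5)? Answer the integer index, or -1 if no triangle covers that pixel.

T0:
  2·area = 48  (B↔C swapped to make it positive)
  edge (2, 6)→(10, 6): d=(8,0) top-left  bias=+0
  edge (10, 6)→(0, 12): d=(-10,6) right/bottom  bias=-1
  edge (0, 12)→(2, 6): d=(2,-6) top-left  bias=+0
    (1,1)@(3, 3): e=[-24,72,0] → .  [on edge]
    (7,1)@(15, 3): e=[-24,0,72] → .  [on edge]
    (1,3)@(3, 7): e=[8,32,8] → X
    (2,3)@(5, 7): e=[8,20,20] → X
    (3,3)@(7, 7): e=[8,8,32] → X
    (4,3)@(9, 7): e=[8,-4,44] → .
    (0,4)@(1, 9): e=[24,24,0] → X  [on edge]
    (2,4)@(5, 9): e=[24,0,24] → .  [on edge]
    (3,4)@(7, 9): e=[24,-12,36] → .
    (0,5)@(1, 11): e=[40,4,4] → X
    (1,5)@(3, 11): e=[40,-8,16] → .
    (0,6)@(1, 13): e=[56,-16,8] → .
  covered (6 px):
    . . . . . . . . . . .
    . . . . . . . . . . .
    . . . . . . . . . . .
    . X X X . . . . . . .
    X X . . . . . . . . .
    X . . . . . . . . . .
    . . . . . . . . . . .
T1:
  2·area = 48  (B↔C swapped to make it positive)
  edge (0, 12)→(10, 6): d=(10,-6) top-left  bias=+0
  edge (10, 6)→(8, 12): d=(-2,6) right/bottom  bias=-1
  edge (8, 12)→(0, 12): d=(-8,0) right/bottom  bias=-1
    (5,1)@(11, 3): e=[-24,0,72] → .  [on edge]
    (7,1)@(15, 3): e=[0,-24,72] → .  [on edge]
    (4,3)@(9, 7): e=[4,4,40] → X
    (5,3)@(11, 7): e=[16,-8,40] → .
    (2,4)@(5, 9): e=[0,24,24] → X  [on edge]
    (3,4)@(7, 9): e=[12,12,24] → X
    (4,4)@(9, 9): e=[24,0,24] → .  [on edge]
    (1,5)@(3, 11): e=[8,32,8] → X
    (4,5)@(9, 11): e=[44,-4,8] → .
    (1,6)@(3, 13): e=[28,28,-8] → .
    (2,6)@(5, 13): e=[40,16,-8] → .
    (3,6)@(7, 13): e=[52,4,-8] → .
  covered (6 px):
    . . . . . . . . . . .
    . . . . . . . . . . .
    . . . . . . . . . . .
    . . . . X . . . . . .
    . . X X . . . . . . .
    . X X X . . . . . . .
    . . . . . . . . . . .
T2:
  2·area = 58
  edge (6, 8)→(5, 3): d=(-1,-5) top-left  bias=+0
  edge (5, 3)→(17, 5): d=(12,2) right/bottom  bias=-1
  edge (17, 5)→(6, 8): d=(-11,3) right/bottom  bias=-1
    (2,1)@(5, 3): e=[0,0,58] → .  [on edge]
    (3,2)@(7, 5): e=[8,20,30] → X
    (4,2)@(9, 5): e=[18,16,24] → X
    (5,2)@(11, 5): e=[28,12,18] → X
    (6,2)@(13, 5): e=[38,8,12] → X
    (7,2)@(15, 5): e=[48,4,6] → X
    (8,2)@(17, 5): e=[58,0,0] → .  [on edge]
    (3,3)@(7, 7): e=[6,44,8] → X
    (5,3)@(11, 7): e=[26,36,-4] → .
    (6,3)@(13, 7): e=[36,32,-10] → .
    (7,3)@(15, 7): e=[46,28,-16] → .
    (3,4)@(7, 9): e=[4,68,-14] → .
    (3,6)@(7, 13): e=[0,116,-58] → .  [on edge]
  covered (7 px):
    . . . . . . . . . . .
    . . . . . . . . . . .
    . . . X X X X X . . .
    . . . X X . . . . . .
    . . . . . . . . . . .
    . . . . . . . . . . .
    . . . . . . . . . . .
T3:
  2·area = 131
  edge (12, 2)→(19, 13): d=(7,11) right/bottom  bias=-1
  edge (19, 13)→(2, 5): d=(-17,-8) top-left  bias=+0
  edge (2, 5)→(12, 2): d=(10,-3) top-left  bias=+0
    (4,1)@(9, 3): e=[40,90,1] → X
    (5,1)@(11, 3): e=[18,106,7] → X
    (6,1)@(13, 3): e=[-4,122,13] → .
    (1,2)@(3, 5): e=[120,8,3] → X
    (2,2)@(5, 5): e=[98,24,9] → X
    (3,2)@(7, 5): e=[76,40,15] → X
    (6,2)@(13, 5): e=[10,88,33] → X
    (7,2)@(15, 5): e=[-12,104,39] → .
    (1,3)@(3, 7): e=[134,-26,23] → .
    (2,3)@(5, 7): e=[112,-10,29] → .
    (3,3)@(7, 7): e=[90,6,35] → X
    (7,3)@(15, 7): e=[2,70,59] → X
    (9,6)@(19, 13): e=[0,0,131] → .  [on edge]
  covered (18 px):
    . . . . . . . . . . .
    . . . . X X . . . . .
    . X X X X X X . . . .
    . . . X X X X X . . .
    . . . . . X X X . . .
    . . . . . . . X X . .
    . . . . . . . . . . .
T4:
  2·area = 76  (B↔C swapped to make it positive)
  edge (2, 12)→(4, 2): d=(2,-10) top-left  bias=+0
  edge (4, 2)→(12, 0): d=(8,-2) top-left  bias=+0
  edge (12, 0)→(2, 12): d=(-10,12) right/bottom  bias=-1
    (4,0)@(9, 1): e=[48,2,26] → X
    (5,0)@(11, 1): e=[68,6,2] → X
    (6,0)@(13, 1): e=[88,10,-22] → .
    (2,1)@(5, 3): e=[12,10,54] → X
    (3,1)@(7, 3): e=[32,14,30] → X
    (5,1)@(11, 3): e=[72,22,-18] → .
    (2,2)@(5, 5): e=[16,26,34] → X
    (4,2)@(9, 5): e=[56,34,-14] → .
    (1,3)@(3, 7): e=[0,38,38] → X  [on edge]
    (3,3)@(7, 7): e=[40,46,-10] → .
    (1,4)@(3, 9): e=[4,54,18] → X
    (2,4)@(5, 9): e=[24,58,-6] → .
  covered (10 px):
    . . . . X X . . . . .
    . . X X X . . . . . .
    . . X X . . . . . . .
    . X X . . . . . . . .
    . X . . . . . . . . .
    . . . . . . . . . . .
    . . . . . . . . . . .

Z-buffer (winner per pixel, '.' = empty):
  . . . . 4 4 . . . . .
  . . 4 4 4 3 . . . . .
  . 3 4 4 3 3 3 2 . . .
  . 4 4 3 3 3 3 3 . . .
  0 4 1 1 . 3 3 3 . . .
  0 1 1 1 . . . 3 3 . .
  . . . . . . . . . . .

Result: 0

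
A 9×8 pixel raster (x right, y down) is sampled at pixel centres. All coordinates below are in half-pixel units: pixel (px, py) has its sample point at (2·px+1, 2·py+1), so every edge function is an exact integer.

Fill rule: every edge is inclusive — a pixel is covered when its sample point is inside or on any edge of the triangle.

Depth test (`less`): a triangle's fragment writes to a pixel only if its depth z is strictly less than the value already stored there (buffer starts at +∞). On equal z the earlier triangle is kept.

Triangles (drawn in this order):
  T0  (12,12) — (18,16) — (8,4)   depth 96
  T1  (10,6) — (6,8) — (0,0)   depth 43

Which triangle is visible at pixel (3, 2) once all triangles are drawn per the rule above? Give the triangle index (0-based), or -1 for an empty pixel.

T0:
  2·area = 32  (B↔C swapped to make it positive)
  edge (12, 12)→(8, 4): d=(-4,-8) inclusive
  edge (8, 4)→(18, 16): d=(10,12) inclusive
  edge (18, 16)→(12, 12): d=(-6,-4) inclusive
    (5,4)@(11, 9): e=[4,14,14] → █
    (6,4)@(13, 9): e=[20,-10,22] → ·
    (5,5)@(11, 11): e=[-4,34,2] → ·
    (6,5)@(13, 11): e=[12,10,10] → █
    (7,5)@(15, 11): e=[28,-14,18] → ·
    (6,6)@(13, 13): e=[4,30,-2] → ·
    (7,6)@(15, 13): e=[20,6,6] → █
    (8,6)@(17, 13): e=[36,-18,14] → ·
    (7,7)@(15, 15): e=[12,26,-6] → ·
    (8,7)@(17, 15): e=[28,2,2] → █
  covered (4 px):
    · · · · · · · · ·
    · · · · · · · · ·
    · · · · · · · · ·
    · · · · · · · · ·
    · · · · · █ · · ·
    · · · · · · █ · ·
    · · · · · · · █ ·
    · · · · · · · · █
T1:
  2·area = 44
  edge (10, 6)→(6, 8): d=(-4,2) inclusive
  edge (6, 8)→(0, 0): d=(-6,-8) inclusive
  edge (0, 0)→(10, 6): d=(10,6) inclusive
    (0,0)@(1, 1): e=[38,2,4] → █
    (1,0)@(3, 1): e=[34,18,-8] → ·
    (0,1)@(1, 3): e=[30,-10,24] → ·
    (1,1)@(3, 3): e=[26,6,12] → █
    (2,1)@(5, 3): e=[22,22,0] → █  [on edge]
    (3,1)@(7, 3): e=[18,38,-12] → ·
    (1,2)@(3, 5): e=[18,-6,32] → ·
    (2,2)@(5, 5): e=[14,10,20] → █
    (3,2)@(7, 5): e=[10,26,8] → █
    (4,2)@(9, 5): e=[6,42,-4] → ·
    (2,3)@(5, 7): e=[6,-2,40] → ·
    (3,3)@(7, 7): e=[2,14,28] → █
    (7,4)@(15, 9): e=[-22,66,0] → ·  [on edge]
  covered (6 px):
    █ · · · · · · · ·
    · █ █ · · · · · ·
    · · █ █ · · · · ·
    · · · █ · · · · ·
    · · · · · · · · ·
    · · · · · · · · ·
    · · · · · · · · ·
    · · · · · · · · ·

Z-buffer (winner per pixel, '.' = empty):
  1 . . . . . . . .
  . 1 1 . . . . . .
  . . 1 1 . . . . .
  . . . 1 . . . . .
  . . . . . 0 . . .
  . . . . . . 0 . .
  . . . . . . . 0 .
  . . . . . . . . 0

Answer: 1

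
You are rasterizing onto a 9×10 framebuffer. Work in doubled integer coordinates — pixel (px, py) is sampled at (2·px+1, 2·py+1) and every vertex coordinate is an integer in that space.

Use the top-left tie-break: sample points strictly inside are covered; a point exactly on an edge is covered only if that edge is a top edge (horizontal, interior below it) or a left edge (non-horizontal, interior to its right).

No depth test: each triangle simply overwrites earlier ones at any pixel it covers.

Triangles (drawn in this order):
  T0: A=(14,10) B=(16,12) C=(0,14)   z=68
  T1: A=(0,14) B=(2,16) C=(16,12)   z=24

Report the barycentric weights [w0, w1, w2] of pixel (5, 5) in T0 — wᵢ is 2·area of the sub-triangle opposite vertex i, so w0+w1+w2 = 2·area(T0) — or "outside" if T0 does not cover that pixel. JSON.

T0:
  2·area = 36
  edge (14, 10)→(16, 12): d=(2,2) right/bottom  bias=-1
  edge (16, 12)→(0, 14): d=(-16,2) right/bottom  bias=-1
  edge (0, 14)→(14, 10): d=(14,-4) top-left  bias=+0
    (2,0)@(5, 1): e=[0,198,-162] → ·  [on edge]
    (3,1)@(7, 3): e=[0,162,-126] → ·  [on edge]
    (4,2)@(9, 5): e=[0,126,-90] → ·  [on edge]
    (5,3)@(11, 7): e=[0,90,-54] → ·  [on edge]
    (6,4)@(13, 9): e=[0,54,-18] → ·  [on edge]
    (5,5)@(11, 11): e=[8,26,2] → #
    (6,5)@(13, 11): e=[4,22,10] → #
    (7,5)@(15, 11): e=[0,18,18] → ·  [on edge]
    (2,6)@(5, 13): e=[24,6,6] → #
    (3,6)@(7, 13): e=[20,2,14] → #
    (4,6)@(9, 13): e=[16,-2,22] → ·
    (5,6)@(11, 13): e=[12,-6,30] → ·
    (8,6)@(17, 13): e=[0,-18,54] → ·  [on edge]
  covered (4 px):
    · · · · · · · · ·
    · · · · · · · · ·
    · · · · · · · · ·
    · · · · · · · · ·
    · · · · · · · · ·
    · · · · · # # · ·
    · · # # · · · · ·
    · · · · · · · · ·
    · · · · · · · · ·
    · · · · · · · · ·
T1:
  2·area = 36  (B↔C swapped to make it positive)
  edge (0, 14)→(16, 12): d=(16,-2) top-left  bias=+0
  edge (16, 12)→(2, 16): d=(-14,4) right/bottom  bias=-1
  edge (2, 16)→(0, 14): d=(-2,-2) top-left  bias=+0
    (4,6)@(9, 13): e=[2,14,20] → #
    (5,6)@(11, 13): e=[6,6,24] → #
    (6,6)@(13, 13): e=[10,-2,28] → ·
    (0,7)@(1, 15): e=[18,18,0] → #  [on edge]
    (1,7)@(3, 15): e=[22,10,4] → #
    (2,7)@(5, 15): e=[26,2,8] → #
    (3,7)@(7, 15): e=[30,-6,12] → ·
    (4,7)@(9, 15): e=[34,-14,16] → ·
    (5,7)@(11, 15): e=[38,-22,20] → ·
    (0,8)@(1, 17): e=[50,-10,-4] → ·
    (1,8)@(3, 17): e=[54,-18,0] → ·  [on edge]
    (2,8)@(5, 17): e=[58,-26,4] → ·
    (2,9)@(5, 19): e=[90,-54,0] → ·  [on edge]
  covered (5 px):
    · · · · · · · · ·
    · · · · · · · · ·
    · · · · · · · · ·
    · · · · · · · · ·
    · · · · · · · · ·
    · · · · · · · · ·
    · · · · # # · · ·
    # # # · · · · · ·
    · · · · · · · · ·
    · · · · · · · · ·

Final: [26,2,8]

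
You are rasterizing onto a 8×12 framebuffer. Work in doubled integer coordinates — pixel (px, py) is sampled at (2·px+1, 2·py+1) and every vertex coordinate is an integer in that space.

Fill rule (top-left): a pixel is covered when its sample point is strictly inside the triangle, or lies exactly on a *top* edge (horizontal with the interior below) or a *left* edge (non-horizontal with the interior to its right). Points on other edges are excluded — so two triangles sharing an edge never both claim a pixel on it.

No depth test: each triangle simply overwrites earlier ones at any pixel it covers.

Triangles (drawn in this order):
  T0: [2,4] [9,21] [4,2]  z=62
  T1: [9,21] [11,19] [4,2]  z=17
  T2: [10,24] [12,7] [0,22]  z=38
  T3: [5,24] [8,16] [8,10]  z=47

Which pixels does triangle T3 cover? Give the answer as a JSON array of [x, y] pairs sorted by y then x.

T0:
  2·area = 48  (B↔C swapped to make it positive)
  edge (2, 4)→(4, 2): d=(2,-2) top-left  bias=+0
  edge (4, 2)→(9, 21): d=(5,19) right/bottom  bias=-1
  edge (9, 21)→(2, 4): d=(-7,-17) top-left  bias=+0
    (2,0)@(5, 1): e=[0,-24,72] → ·  [on edge]
    (1,1)@(3, 3): e=[0,24,24] → #  [on edge]
    (2,1)@(5, 3): e=[4,-14,58] → ·
    (0,2)@(1, 5): e=[0,72,-24] → ·  [on edge]
    (1,2)@(3, 5): e=[4,34,10] → #
    (2,2)@(5, 5): e=[8,-4,44] → ·
    (1,3)@(3, 7): e=[8,44,-4] → ·
    (2,3)@(5, 7): e=[12,6,30] → #
    (3,3)@(7, 7): e=[16,-32,64] → ·
    (2,4)@(5, 9): e=[16,16,16] → #
    (3,4)@(7, 9): e=[20,-22,50] → ·
    (2,5)@(5, 11): e=[20,26,2] → #
    (4,10)@(9, 21): e=[48,0,0] → ·  [on edge]
  covered (6 px):
    · · · · · · · ·
    · # · · · · · ·
    · # · · · · · ·
    · · # · · · · ·
    · · # · · · · ·
    · · # · · · · ·
    · · · · · · · ·
    · · · # · · · ·
    · · · · · · · ·
    · · · · · · · ·
    · · · · · · · ·
    · · · · · · · ·
T1:
  2·area = 48  (B↔C swapped to make it positive)
  edge (9, 21)→(4, 2): d=(-5,-19) top-left  bias=+0
  edge (4, 2)→(11, 19): d=(7,17) right/bottom  bias=-1
  edge (11, 19)→(9, 21): d=(-2,2) right/bottom  bias=-1
    (2,2)@(5, 5): e=[4,4,40] → #
    (3,2)@(7, 5): e=[42,-30,36] → ·
    (2,3)@(5, 7): e=[-6,18,36] → ·
    (3,5)@(7, 11): e=[12,12,24] → #
    (4,5)@(9, 11): e=[50,-22,20] → ·
    (3,6)@(7, 13): e=[2,26,20] → #
    (4,6)@(9, 13): e=[40,-8,16] → ·
    (3,7)@(7, 15): e=[-8,40,16] → ·
    (4,7)@(9, 15): e=[30,6,12] → #
    (5,7)@(11, 15): e=[68,-28,8] → ·
    (7,7)@(15, 15): e=[144,-96,0] → ·  [on edge]
    (4,8)@(9, 17): e=[20,20,8] → #
    (6,8)@(13, 17): e=[96,-48,0] → ·  [on edge]
    (5,9)@(11, 19): e=[48,0,0] → ·  [on edge]
    (4,10)@(9, 21): e=[0,48,0] → ·  [on edge]
    (3,11)@(7, 23): e=[-48,96,0] → ·  [on edge]
  covered (6 px):
    · · · · · · · ·
    · · · · · · · ·
    · · # · · · · ·
    · · · · · · · ·
    · · · · · · · ·
    · · · # · · · ·
    · · · # · · · ·
    · · · · # · · ·
    · · · · # · · ·
    · · · · # · · ·
    · · · · · · · ·
    · · · · · · · ·
T2:
  2·area = 174  (B↔C swapped to make it positive)
  edge (10, 24)→(0, 22): d=(-10,-2) top-left  bias=+0
  edge (0, 22)→(12, 7): d=(12,-15) top-left  bias=+0
  edge (12, 7)→(10, 24): d=(-2,17) right/bottom  bias=-1
    (5,4)@(11, 9): e=[152,9,13] → #
    (6,4)@(13, 9): e=[156,39,-21] → ·
    (4,5)@(9, 11): e=[128,3,43] → #
    (6,5)@(13, 11): e=[136,63,-25] → ·
    (4,6)@(9, 13): e=[108,27,39] → #
    (6,6)@(13, 13): e=[116,87,-29] → ·
    (3,7)@(7, 15): e=[84,21,69] → #
    (6,7)@(13, 15): e=[96,111,-33] → ·
    (2,8)@(5, 17): e=[60,15,99] → #
    (5,8)@(11, 17): e=[72,105,-3] → ·
    (1,9)@(3, 19): e=[36,9,129] → #
    (5,9)@(11, 19): e=[52,129,-7] → ·
    (2,11)@(5, 23): e=[0,87,87] → #  [on edge]
  covered (23 px):
    · · · · · · · ·
    · · · · · · · ·
    · · · · · · · ·
    · · · · · · · ·
    · · · · · # · ·
    · · · · # # · ·
    · · · · # # · ·
    · · · # # # · ·
    · · # # # · · ·
    · # # # # · · ·
    # # # # # · · ·
    · · # # # · · ·
T3:
  2·area = 18  (B↔C swapped to make it positive)
  edge (5, 24)→(8, 10): d=(3,-14) top-left  bias=+0
  edge (8, 10)→(8, 16): d=(0,6) right/bottom  bias=-1
  edge (8, 16)→(5, 24): d=(-3,8) right/bottom  bias=-1
    (3,7)@(7, 15): e=[1,6,11] → #
    (4,7)@(9, 15): e=[29,-6,-5] → ·
    (3,8)@(7, 17): e=[7,6,5] → #
    (4,8)@(9, 17): e=[35,-6,-11] → ·
    (3,9)@(7, 19): e=[13,6,-1] → ·
  covered (2 px):
    · · · · · · · ·
    · · · · · · · ·
    · · · · · · · ·
    · · · · · · · ·
    · · · · · · · ·
    · · · · · · · ·
    · · · · · · · ·
    · · · # · · · ·
    · · · # · · · ·
    · · · · · · · ·
    · · · · · · · ·
    · · · · · · · ·

Answer: [[3,7],[3,8]]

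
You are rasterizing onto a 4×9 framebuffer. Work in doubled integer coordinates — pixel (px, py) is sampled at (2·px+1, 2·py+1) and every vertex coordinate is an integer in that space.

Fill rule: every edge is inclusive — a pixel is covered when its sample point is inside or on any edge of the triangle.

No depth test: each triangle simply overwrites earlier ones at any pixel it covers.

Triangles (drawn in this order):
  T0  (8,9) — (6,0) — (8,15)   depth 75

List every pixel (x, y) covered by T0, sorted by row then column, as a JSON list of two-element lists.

T0:
  2·area = 12  (B↔C swapped to make it positive)
  edge (8, 9)→(8, 15): d=(0,6) inclusive
  edge (8, 15)→(6, 0): d=(-2,-15) inclusive
  edge (6, 0)→(8, 9): d=(2,9) inclusive
    (3,2)@(7, 5): e=[6,5,1] → █
    (3,3)@(7, 7): e=[6,1,5] → █
    (3,4)@(7, 9): e=[6,-3,9] → ·
  covered (2 px):
    · · · ·
    · · · ·
    · · · █
    · · · █
    · · · ·
    · · · ·
    · · · ·
    · · · ·
    · · · ·

Final: [[3,2],[3,3]]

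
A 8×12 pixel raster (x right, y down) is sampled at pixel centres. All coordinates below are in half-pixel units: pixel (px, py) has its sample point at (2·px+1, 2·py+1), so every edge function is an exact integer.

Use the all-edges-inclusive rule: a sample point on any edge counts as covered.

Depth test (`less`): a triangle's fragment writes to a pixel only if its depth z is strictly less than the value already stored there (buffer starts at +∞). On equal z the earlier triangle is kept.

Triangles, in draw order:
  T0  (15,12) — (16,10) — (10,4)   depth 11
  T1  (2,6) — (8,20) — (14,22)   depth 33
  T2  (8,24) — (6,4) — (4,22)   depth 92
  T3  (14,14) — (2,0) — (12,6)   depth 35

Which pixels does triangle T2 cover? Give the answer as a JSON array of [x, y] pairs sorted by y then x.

T0:
  2·area = 18  (B↔C swapped to make it positive)
  edge (15, 12)→(10, 4): d=(-5,-8) inclusive
  edge (10, 4)→(16, 10): d=(6,6) inclusive
  edge (16, 10)→(15, 12): d=(-1,2) inclusive
    (3,0)@(7, 1): e=[-9,0,27] → .  [on edge]
    (4,1)@(9, 3): e=[-3,0,21] → .  [on edge]
    (5,2)@(11, 5): e=[3,0,15] → X  [on edge]
    (6,2)@(13, 5): e=[19,-12,11] → .
    (5,3)@(11, 7): e=[-7,12,13] → .
    (6,3)@(13, 7): e=[9,0,9] → X  [on edge]
    (7,3)@(15, 7): e=[25,-12,5] → .
    (6,4)@(13, 9): e=[-1,12,7] → .
    (7,4)@(15, 9): e=[15,0,3] → X  [on edge]
    (7,5)@(15, 11): e=[5,12,1] → X
    (7,6)@(15, 13): e=[-5,24,-1] → .
  covered (4 px):
    . . . . . . . .
    . . . . . . . .
    . . . . . X . .
    . . . . . . X .
    . . . . . . . X
    . . . . . . . X
    . . . . . . . .
    . . . . . . . .
    . . . . . . . .
    . . . . . . . .
    . . . . . . . .
    . . . . . . . .
T1:
  2·area = 72  (B↔C swapped to make it positive)
  edge (2, 6)→(14, 22): d=(12,16) inclusive
  edge (14, 22)→(8, 20): d=(-6,-2) inclusive
  edge (8, 20)→(2, 6): d=(-6,-14) inclusive
    (2,5)@(5, 11): e=[12,48,12] → X
    (3,5)@(7, 11): e=[-20,52,40] → .
    (2,6)@(5, 13): e=[36,36,0] → X  [on edge]
    (3,6)@(7, 13): e=[4,40,28] → X
    (4,6)@(9, 13): e=[-28,44,56] → .
    (2,7)@(5, 15): e=[60,24,-12] → .
    (3,7)@(7, 15): e=[28,28,16] → X
    (4,7)@(9, 15): e=[-4,32,44] → .
    (3,8)@(7, 17): e=[52,16,4] → X
    (4,8)@(9, 17): e=[20,20,32] → X
    (5,8)@(11, 17): e=[-12,24,60] → .
    (2,9)@(5, 19): e=[108,0,-36] → .  [on edge]
    (5,10)@(11, 21): e=[36,0,36] → X  [on edge]
  covered (10 px):
    . . . . . . . .
    . . . . . . . .
    . . . . . . . .
    . . . . . . . .
    . . . . . . . .
    . . X . . . . .
    . . X X . . . .
    . . . X . . . .
    . . . X X . . .
    . . . . X X . .
    . . . . . X X .
    . . . . . . . .
T2:
  2·area = 76  (B↔C swapped to make it positive)
  edge (8, 24)→(4, 22): d=(-4,-2) inclusive
  edge (4, 22)→(6, 4): d=(2,-18) inclusive
  edge (6, 4)→(8, 24): d=(2,20) inclusive
    (2,6)@(5, 13): e=[38,0,38] → X  [on edge]
    (3,6)@(7, 13): e=[42,36,-2] → .
    (2,7)@(5, 15): e=[30,4,42] → X
    (3,7)@(7, 15): e=[34,40,2] → X
    (4,7)@(9, 15): e=[38,76,-38] → .
    (2,8)@(5, 17): e=[22,8,46] → X
    (4,8)@(9, 17): e=[30,80,-34] → .
    (2,9)@(5, 19): e=[14,12,50] → X
    (4,9)@(9, 19): e=[22,84,-30] → .
    (2,10)@(5, 21): e=[6,16,54] → X
    (4,10)@(9, 21): e=[14,88,-26] → .
    (2,11)@(5, 23): e=[-2,20,58] → .
  covered (10 px):
    . . . . . . . .
    . . . . . . . .
    . . . . . . . .
    . . . . . . . .
    . . . . . . . .
    . . . . . . . .
    . . X . . . . .
    . . X X . . . .
    . . X X . . . .
    . . X X . . . .
    . . X X . . . .
    . . . X . . . .
T3:
  2·area = 68
  edge (14, 14)→(2, 0): d=(-12,-14) inclusive
  edge (2, 0)→(12, 6): d=(10,6) inclusive
  edge (12, 6)→(14, 14): d=(2,8) inclusive
    (1,0)@(3, 1): e=[2,4,62] → X
    (2,0)@(5, 1): e=[30,-8,46] → .
    (1,1)@(3, 3): e=[-22,24,66] → .
    (2,1)@(5, 3): e=[6,12,50] → X
    (3,1)@(7, 3): e=[34,0,34] → X  [on edge]
    (4,1)@(9, 3): e=[62,-12,18] → .
    (2,2)@(5, 5): e=[-18,32,54] → .
    (3,2)@(7, 5): e=[10,20,38] → X
    (4,2)@(9, 5): e=[38,8,22] → X
    (5,2)@(11, 5): e=[66,-4,6] → .
    (3,3)@(7, 7): e=[-14,40,42] → .
    (4,3)@(9, 7): e=[14,28,26] → X
  covered (9 px):
    . X . . . . . .
    . . X X . . . .
    . . . X X . . .
    . . . . X X . .
    . . . . . X . .
    . . . . . . X .
    . . . . . . . .
    . . . . . . . .
    . . . . . . . .
    . . . . . . . .
    . . . . . . . .
    . . . . . . . .

Result: [[2,6],[2,7],[3,7],[2,8],[3,8],[2,9],[3,9],[2,10],[3,10],[3,11]]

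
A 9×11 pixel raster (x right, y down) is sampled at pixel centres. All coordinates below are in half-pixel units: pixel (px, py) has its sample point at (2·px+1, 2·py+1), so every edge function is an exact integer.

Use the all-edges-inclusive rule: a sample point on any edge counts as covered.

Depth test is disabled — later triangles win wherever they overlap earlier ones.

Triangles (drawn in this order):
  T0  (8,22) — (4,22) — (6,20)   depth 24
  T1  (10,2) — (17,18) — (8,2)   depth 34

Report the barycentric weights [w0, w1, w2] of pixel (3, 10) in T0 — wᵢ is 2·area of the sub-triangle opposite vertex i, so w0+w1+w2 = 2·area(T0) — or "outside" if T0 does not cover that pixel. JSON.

T0:
  2·area = 8
  edge (8, 22)→(4, 22): d=(-4,0) inclusive
  edge (4, 22)→(6, 20): d=(2,-2) inclusive
  edge (6, 20)→(8, 22): d=(2,2) inclusive
    (8,4)@(17, 9): e=[52,0,-44] → ·  [on edge]
    (7,5)@(15, 11): e=[44,0,-36] → ·  [on edge]
    (6,6)@(13, 13): e=[36,0,-28] → ·  [on edge]
    (0,7)@(1, 15): e=[28,-20,0] → ·  [on edge]
    (5,7)@(11, 15): e=[28,0,-20] → ·  [on edge]
    (1,8)@(3, 17): e=[20,-12,0] → ·  [on edge]
    (4,8)@(9, 17): e=[20,0,-12] → ·  [on edge]
    (2,9)@(5, 19): e=[12,-4,0] → ·  [on edge]
    (3,9)@(7, 19): e=[12,0,-4] → ·  [on edge]
    (2,10)@(5, 21): e=[4,0,4] → █  [on edge]
    (3,10)@(7, 21): e=[4,4,0] → █  [on edge]
    (4,10)@(9, 21): e=[4,8,-4] → ·
  covered (2 px):
    · · · · · · · · ·
    · · · · · · · · ·
    · · · · · · · · ·
    · · · · · · · · ·
    · · · · · · · · ·
    · · · · · · · · ·
    · · · · · · · · ·
    · · · · · · · · ·
    · · · · · · · · ·
    · · · · · · · · ·
    · · █ █ · · · · ·
T1:
  2·area = 32
  edge (10, 2)→(17, 18): d=(7,16) inclusive
  edge (17, 18)→(8, 2): d=(-9,-16) inclusive
  edge (8, 2)→(10, 2): d=(2,0) inclusive
    (4,1)@(9, 3): e=[23,7,2] → █
    (5,1)@(11, 3): e=[-9,39,2] → ·
    (4,2)@(9, 5): e=[37,-11,6] → ·
    (5,2)@(11, 5): e=[5,21,6] → █
    (6,2)@(13, 5): e=[-27,53,6] → ·
    (5,3)@(11, 7): e=[19,3,10] → █
    (6,3)@(13, 7): e=[-13,35,10] → ·
    (5,4)@(11, 9): e=[33,-15,14] → ·
    (6,4)@(13, 9): e=[1,17,14] → █
    (7,4)@(15, 9): e=[-31,49,14] → ·
    (6,5)@(13, 11): e=[15,-1,18] → ·
  covered (4 px):
    · · · · · · · · ·
    · · · · █ · · · ·
    · · · · · █ · · ·
    · · · · · █ · · ·
    · · · · · · █ · ·
    · · · · · · · · ·
    · · · · · · · · ·
    · · · · · · · · ·
    · · · · · · · · ·
    · · · · · · · · ·
    · · · · · · · · ·

Answer: [4,0,4]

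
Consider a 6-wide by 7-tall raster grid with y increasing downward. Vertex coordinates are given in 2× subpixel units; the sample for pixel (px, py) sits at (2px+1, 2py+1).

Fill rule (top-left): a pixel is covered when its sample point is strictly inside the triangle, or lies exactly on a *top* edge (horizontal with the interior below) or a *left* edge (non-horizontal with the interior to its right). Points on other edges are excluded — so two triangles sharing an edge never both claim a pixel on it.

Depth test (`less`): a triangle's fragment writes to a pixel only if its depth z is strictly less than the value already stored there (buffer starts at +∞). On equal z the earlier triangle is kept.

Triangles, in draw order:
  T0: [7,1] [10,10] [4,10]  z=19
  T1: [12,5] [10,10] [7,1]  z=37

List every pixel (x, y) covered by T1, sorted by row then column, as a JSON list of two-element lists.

T0:
  2·area = 54
  edge (7, 1)→(10, 10): d=(3,9) right/bottom  bias=-1
  edge (10, 10)→(4, 10): d=(-6,0) right/bottom  bias=-1
  edge (4, 10)→(7, 1): d=(3,-9) top-left  bias=+0
    (3,0)@(7, 1): e=[0,54,0] → ·  [on edge]
    (3,1)@(7, 3): e=[6,42,6] → #
    (4,1)@(9, 3): e=[-12,42,24] → ·
    (3,2)@(7, 5): e=[12,30,12] → #
    (4,2)@(9, 5): e=[-6,30,30] → ·
    (2,3)@(5, 7): e=[36,18,0] → #  [on edge]
    (4,3)@(9, 7): e=[0,18,36] → ·  [on edge]
    (2,4)@(5, 9): e=[42,6,6] → #
    (4,4)@(9, 9): e=[6,6,42] → #
    (5,4)@(11, 9): e=[-12,6,60] → ·
    (2,5)@(5, 11): e=[48,-6,12] → ·
    (3,5)@(7, 11): e=[30,-6,30] → ·
    (1,6)@(3, 13): e=[72,-18,0] → ·  [on edge]
    (5,6)@(11, 13): e=[0,-18,72] → ·  [on edge]
  covered (7 px):
    · · · · · ·
    · · · # · ·
    · · · # · ·
    · · # # · ·
    · · # # # ·
    · · · · · ·
    · · · · · ·
T1:
  2·area = 33
  edge (12, 5)→(10, 10): d=(-2,5) right/bottom  bias=-1
  edge (10, 10)→(7, 1): d=(-3,-9) top-left  bias=+0
  edge (7, 1)→(12, 5): d=(5,4) right/bottom  bias=-1
    (3,0)@(7, 1): e=[33,0,0] → ·  [on edge]
    (4,1)@(9, 3): e=[19,12,2] → #
    (5,1)@(11, 3): e=[9,30,-6] → ·
    (4,2)@(9, 5): e=[15,6,12] → #
    (5,2)@(11, 5): e=[5,24,4] → #
    (4,3)@(9, 7): e=[11,0,22] → #  [on edge]
    (4,4)@(9, 9): e=[7,-6,32] → ·
    (5,4)@(11, 9): e=[-3,12,24] → ·
    (5,6)@(11, 13): e=[-11,0,44] → ·  [on edge]
  covered (5 px):
    · · · · · ·
    · · · · # ·
    · · · · # #
    · · · · # #
    · · · · · ·
    · · · · · ·
    · · · · · ·

Result: [[4,1],[4,2],[5,2],[4,3],[5,3]]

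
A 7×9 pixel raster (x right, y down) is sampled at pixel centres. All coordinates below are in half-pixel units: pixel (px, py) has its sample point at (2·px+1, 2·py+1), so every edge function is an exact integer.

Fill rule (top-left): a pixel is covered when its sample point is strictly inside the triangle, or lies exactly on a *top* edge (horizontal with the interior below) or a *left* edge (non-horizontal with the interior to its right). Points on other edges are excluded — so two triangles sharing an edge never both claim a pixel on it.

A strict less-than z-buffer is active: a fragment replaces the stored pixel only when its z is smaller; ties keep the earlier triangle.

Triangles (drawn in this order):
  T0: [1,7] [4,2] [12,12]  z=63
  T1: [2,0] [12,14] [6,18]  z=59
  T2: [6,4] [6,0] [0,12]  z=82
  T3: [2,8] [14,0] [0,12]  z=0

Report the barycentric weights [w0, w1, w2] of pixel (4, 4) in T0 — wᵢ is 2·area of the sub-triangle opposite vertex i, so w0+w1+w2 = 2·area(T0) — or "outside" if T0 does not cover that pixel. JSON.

T0:
  2·area = 70
  edge (1, 7)→(4, 2): d=(3,-5) top-left  bias=+0
  edge (4, 2)→(12, 12): d=(8,10) right/bottom  bias=-1
  edge (12, 12)→(1, 7): d=(-11,-5) top-left  bias=+0
    (1,2)@(3, 5): e=[4,34,32] → #
    (2,2)@(5, 5): e=[14,14,42] → #
    (3,2)@(7, 5): e=[24,-6,52] → ·
    (0,3)@(1, 7): e=[0,70,0] → #  [on edge]
    (3,3)@(7, 7): e=[30,10,30] → #
    (4,3)@(9, 7): e=[40,-10,40] → ·
    (0,4)@(1, 9): e=[6,86,-22] → ·
    (1,4)@(3, 9): e=[16,66,-12] → ·
    (2,4)@(5, 9): e=[26,46,-2] → ·
    (3,4)@(7, 9): e=[36,26,8] → #
    (4,4)@(9, 9): e=[46,6,18] → #
    (5,4)@(11, 9): e=[56,-14,28] → ·
  covered (9 px):
    · · · · · · ·
    · · · · · · ·
    · # # · · · ·
    # # # # · · ·
    · · · # # · ·
    · · · · · # ·
    · · · · · · ·
    · · · · · · ·
    · · · · · · ·
T1:
  2·area = 124
  edge (2, 0)→(12, 14): d=(10,14) right/bottom  bias=-1
  edge (12, 14)→(6, 18): d=(-6,4) right/bottom  bias=-1
  edge (6, 18)→(2, 0): d=(-4,-18) top-left  bias=+0
    (1,1)@(3, 3): e=[16,102,6] → #
    (2,1)@(5, 3): e=[-12,94,42] → ·
    (1,2)@(3, 5): e=[36,90,-2] → ·
    (2,2)@(5, 5): e=[8,82,34] → #
    (3,2)@(7, 5): e=[-20,74,70] → ·
    (2,3)@(5, 7): e=[28,70,26] → #
    (3,3)@(7, 7): e=[0,62,62] → ·  [on edge]
    (2,4)@(5, 9): e=[48,58,18] → #
    (3,4)@(7, 9): e=[20,50,54] → #
    (4,4)@(9, 9): e=[-8,42,90] → ·
    (2,5)@(5, 11): e=[68,46,10] → #
    (4,5)@(9, 11): e=[12,30,82] → #
  covered (15 px):
    · · · · · · ·
    · # · · · · ·
    · · # · · · ·
    · · # · · · ·
    · · # # · · ·
    · · # # # · ·
    · · # # # # ·
    · · · # # · ·
    · · · # · · ·
T2:
  2·area = 24  (B↔C swapped to make it positive)
  edge (6, 4)→(0, 12): d=(-6,8) right/bottom  bias=-1
  edge (0, 12)→(6, 0): d=(6,-12) top-left  bias=+0
  edge (6, 0)→(6, 4): d=(0,4) right/bottom  bias=-1
    (2,1)@(5, 3): e=[14,6,4] → #
    (3,1)@(7, 3): e=[-2,30,-4] → ·
    (2,2)@(5, 5): e=[2,18,4] → #
    (3,2)@(7, 5): e=[-14,42,-4] → ·
    (1,3)@(3, 7): e=[6,6,12] → #
    (2,3)@(5, 7): e=[-10,30,4] → ·
    (1,4)@(3, 9): e=[-6,18,12] → ·
  covered (3 px):
    · · · · · · ·
    · · # · · · ·
    · · # · · · ·
    · # · · · · ·
    · · · · · · ·
    · · · · · · ·
    · · · · · · ·
    · · · · · · ·
    · · · · · · ·
T3:
  2·area = 32
  edge (2, 8)→(14, 0): d=(12,-8) top-left  bias=+0
  edge (14, 0)→(0, 12): d=(-14,12) right/bottom  bias=-1
  edge (0, 12)→(2, 8): d=(2,-4) top-left  bias=+0
    (3,2)@(7, 5): e=[4,14,14] → #
    (4,2)@(9, 5): e=[20,-10,22] → ·
    (2,3)@(5, 7): e=[12,10,10] → #
    (3,3)@(7, 7): e=[28,-14,18] → ·
    (1,4)@(3, 9): e=[20,6,6] → #
    (2,4)@(5, 9): e=[36,-18,14] → ·
    (0,5)@(1, 11): e=[28,2,2] → #
    (1,5)@(3, 11): e=[44,-22,10] → ·
    (0,6)@(1, 13): e=[52,-26,6] → ·
  covered (4 px):
    · · · · · · ·
    · · · · · · ·
    · · · # · · ·
    · · # · · · ·
    · # · · · · ·
    # · · · · · ·
    · · · · · · ·
    · · · · · · ·
    · · · · · · ·

Final: [6,18,46]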